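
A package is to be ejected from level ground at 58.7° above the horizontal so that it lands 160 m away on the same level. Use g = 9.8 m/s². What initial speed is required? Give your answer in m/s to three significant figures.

Level-ground range: R = v₀² sin(2θ)/g, so v₀ = √(gR / sin 2θ).
v₀ = √(9.80 × 160 / sin 117.4°) = √(1568 / 0.8878) = √1766.1 = 42.03 m/s.

42.0 m/s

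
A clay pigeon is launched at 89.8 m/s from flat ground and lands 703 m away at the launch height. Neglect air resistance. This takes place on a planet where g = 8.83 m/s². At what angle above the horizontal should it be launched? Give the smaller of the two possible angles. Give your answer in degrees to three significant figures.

R = v₀² sin 2θ / g gives sin 2θ = gR/v₀² = 8.83·703/89.8² = 0.7698.
2θ = 50.33° or 180° − 50.33° = 129.7°, so θ = 25.17° or 64.83°.
The smaller angle is 25.17°.

25.2°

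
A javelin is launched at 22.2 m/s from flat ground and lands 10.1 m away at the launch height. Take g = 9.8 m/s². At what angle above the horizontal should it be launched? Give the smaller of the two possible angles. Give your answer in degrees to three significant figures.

5.79°

R = v₀² sin 2θ / g gives sin 2θ = gR/v₀² = 9.80·10.1/22.2² = 0.2008.
2θ = 11.59° or 180° − 11.59° = 168.4°, so θ = 5.793° or 84.21°.
The smaller angle is 5.793°.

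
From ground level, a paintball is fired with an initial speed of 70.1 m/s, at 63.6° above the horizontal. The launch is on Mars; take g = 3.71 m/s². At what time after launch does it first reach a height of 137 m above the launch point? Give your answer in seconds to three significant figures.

2.34 s

Resolve: vₓ = 70.10 cos 63.6° = 31.17 m/s and v_y0 = 70.10 sin 63.6° = 62.79 m/s.
Require v_y0 t − ½ g t² = 137, i.e. 1.855 t² − 62.79 t + 137 = 0.
Quadratic formula: t = (62.79 ± √2926.0) / 3.71 = (62.79 ± 54.09) / 3.71 → t = 2.344 s or 31.50 s.
The first (ascending) time is 2.344 s.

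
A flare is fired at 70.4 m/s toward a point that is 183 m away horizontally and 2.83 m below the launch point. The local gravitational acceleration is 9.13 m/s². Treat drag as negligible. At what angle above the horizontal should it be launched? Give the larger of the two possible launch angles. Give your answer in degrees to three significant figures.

Trajectory: y = x tanθ − g x² (1 + tan²θ)/(2v₀²). With x = 183, y = −2.83, v₀ = 70.4, g = 9.13:
30.85 tan²θ − 183 tanθ + (28.02) = 0.
tanθ = [183 ± √(183² − 4 × 30.85 × (28.02))] / (2 × 30.85) = (183 ± 173.3) / 61.69, giving tanθ = 0.1573 or 5.775.
θ = 8.937° or 80.18°; the larger is 80.18°.

80.2°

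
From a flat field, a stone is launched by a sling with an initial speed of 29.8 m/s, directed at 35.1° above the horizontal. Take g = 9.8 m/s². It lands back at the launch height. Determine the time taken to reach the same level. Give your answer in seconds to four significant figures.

3.497 s

Components: vₓ = 29.80 cos 35.1° = 24.38 m/s, v_y0 = 29.80 sin 35.1° = 17.14 m/s.
It returns to y = 0 when t = 2 v_y0 / g = 2(17.14)/9.80 = 3.497 s.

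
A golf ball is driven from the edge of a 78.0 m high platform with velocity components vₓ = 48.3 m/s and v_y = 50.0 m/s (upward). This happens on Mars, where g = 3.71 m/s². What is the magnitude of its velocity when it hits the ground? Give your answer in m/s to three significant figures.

73.6 m/s

Vertical motion (up positive, ground at y = 0): 1.855 t² − (50.00) t − 78.0 = 0, so t = (50.00 + √(50.00² + 2·3.71·78.0)) / 3.71 = (50.00 + 55.49) / 3.71 = 28.43 s.
Vertical velocity at impact: v_y = v_y0 − g t = 50.00 − 3.71 × 28.43 = −55.49 m/s.
Speed: |v| = √(vₓ² + v_y²) = √(48.30² + 55.49²) = 73.56 m/s.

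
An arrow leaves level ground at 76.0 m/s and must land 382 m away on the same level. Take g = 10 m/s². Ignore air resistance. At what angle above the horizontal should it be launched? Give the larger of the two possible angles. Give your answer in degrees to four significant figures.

69.30°

R = v₀² sin 2θ / g gives sin 2θ = gR/v₀² = 10.0·382/76.0² = 0.6614.
2θ = 41.40° or 180° − 41.40° = 138.6°, so θ = 20.70° or 69.30°.
The larger angle is 69.30°.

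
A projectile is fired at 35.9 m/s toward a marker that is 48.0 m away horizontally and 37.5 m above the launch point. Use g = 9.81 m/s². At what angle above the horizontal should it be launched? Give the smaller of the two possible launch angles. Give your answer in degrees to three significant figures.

51.3°

Trajectory: y = x tanθ − g x² (1 + tan²θ)/(2v₀²). With x = 48.0, y = 37.5, v₀ = 35.9, g = 9.81:
8.769 tan²θ − 48.0 tanθ + (46.27) = 0.
tanθ = [48.0 ± √(48.0² − 4 × 8.769 × (46.27))] / (2 × 8.769) = (48.0 ± 26.10) / 17.54, giving tanθ = 1.249 or 4.225.
θ = 51.31° or 76.68°; the smaller is 51.31°.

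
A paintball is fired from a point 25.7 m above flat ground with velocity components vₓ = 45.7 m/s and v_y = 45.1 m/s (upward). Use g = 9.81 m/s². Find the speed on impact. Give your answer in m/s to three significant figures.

Vertical motion (up positive, ground at y = 0): 4.905 t² − (45.10) t − 25.7 = 0, so t = (45.10 + √(45.10² + 2·9.81·25.7)) / 9.81 = (45.10 + 50.38) / 9.81 = 9.733 s.
Vertical velocity at impact: v_y = v_y0 − g t = 45.10 − 9.81 × 9.733 = −50.38 m/s.
Speed: |v| = √(vₓ² + v_y²) = √(45.70² + 50.38²) = 68.02 m/s.

68.0 m/s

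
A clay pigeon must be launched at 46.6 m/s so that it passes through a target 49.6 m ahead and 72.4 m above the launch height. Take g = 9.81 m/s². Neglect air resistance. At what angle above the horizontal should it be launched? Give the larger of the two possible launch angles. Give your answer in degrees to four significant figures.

81.74°

Trajectory: y = x tanθ − g x² (1 + tan²θ)/(2v₀²). With x = 49.6, y = 72.4, v₀ = 46.6, g = 9.81:
5.557 tan²θ − 49.6 tanθ + (77.96) = 0.
tanθ = [49.6 ± √(49.6² − 4 × 5.557 × (77.96))] / (2 × 5.557) = (49.6 ± 26.97) / 11.11, giving tanθ = 2.036 or 6.890.
θ = 63.84° or 81.74°; the larger is 81.74°.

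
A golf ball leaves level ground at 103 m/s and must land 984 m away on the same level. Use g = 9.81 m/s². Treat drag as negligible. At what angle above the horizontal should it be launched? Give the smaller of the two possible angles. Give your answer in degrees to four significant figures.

Level-ground range R = v₀² sin(2θ)/g ⇒ sin(2θ) = gR/v₀² = 9.81 × 984 / 103² = 0.9099.
2θ = 65.49° or 180° − 65.49° = 114.5°, so θ = 32.75° or 57.25°.
The smaller angle is 32.75°.

32.75°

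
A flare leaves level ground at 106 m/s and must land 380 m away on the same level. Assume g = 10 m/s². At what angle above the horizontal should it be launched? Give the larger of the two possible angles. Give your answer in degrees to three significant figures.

80.1°

Level-ground range R = v₀² sin(2θ)/g ⇒ sin(2θ) = gR/v₀² = 10.0 × 380 / 106² = 0.3382.
2θ = 19.77° or 180° − 19.77° = 160.2°, so θ = 9.884° or 80.12°.
The larger angle is 80.12°.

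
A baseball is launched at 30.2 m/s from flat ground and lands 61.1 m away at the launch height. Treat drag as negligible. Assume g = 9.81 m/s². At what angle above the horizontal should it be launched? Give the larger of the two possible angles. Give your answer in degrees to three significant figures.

Level-ground range R = v₀² sin(2θ)/g ⇒ sin(2θ) = gR/v₀² = 9.81 × 61.1 / 30.2² = 0.6572.
2θ = 41.09° or 180° − 41.09° = 138.9°, so θ = 20.54° or 69.46°.
The larger angle is 69.46°.

69.5°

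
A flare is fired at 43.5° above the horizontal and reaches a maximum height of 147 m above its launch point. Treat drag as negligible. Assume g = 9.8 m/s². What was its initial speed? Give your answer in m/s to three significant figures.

At the peak v_y = 0, so v_y0 = √(2gH) = √(2 × 9.80 × 147) = 53.68 m/s.
v_y0 = v₀ sin θ ⇒ v₀ = 53.68 / sin 43.5° = 77.98 m/s.

78.0 m/s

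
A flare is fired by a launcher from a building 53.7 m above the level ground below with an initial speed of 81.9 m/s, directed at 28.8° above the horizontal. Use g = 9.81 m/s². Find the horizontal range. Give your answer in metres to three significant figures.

vₓ = 81.90 cos 28.8° = 71.77 m/s; v_y0 = 81.90 sin 28.8° = 39.46 m/s.
The projectile lands when y = 53.7 + (39.46) t − ½·9.81·t² = 0. Positive root: t = (39.46 + √(39.46² + 2·9.81·53.7)) / 9.81 = (39.46 + 51.09) / 9.81 = 9.230 s.
Horizontal distance: R = vₓ t = 71.77 × 9.230 = 662.4 m.

662 m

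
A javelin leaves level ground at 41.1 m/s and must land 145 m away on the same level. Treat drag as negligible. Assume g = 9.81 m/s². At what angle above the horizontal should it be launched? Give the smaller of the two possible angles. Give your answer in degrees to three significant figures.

From R = (v₀²/g) sin 2θ: sin 2θ = 9.81 × 145 / 1689.2 = 0.8421.
2θ = 57.36° or 180° − 57.36° = 122.6°, so θ = 28.68° or 61.32°.
The smaller angle is 28.68°.

28.7°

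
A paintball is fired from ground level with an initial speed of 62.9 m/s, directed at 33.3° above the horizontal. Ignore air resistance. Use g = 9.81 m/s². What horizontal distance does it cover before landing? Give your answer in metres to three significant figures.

Horizontal component vₓ = 62.90 cos 33.3° = 52.57 m/s; vertical v_y0 = 62.90 sin 33.3° = 34.53 m/s.
Time aloft: T = 2 v_y0 / g = 2 × 34.53 / 9.81 = 7.040 s.
Range: R = vₓ T = 52.57 × 7.040 = 370.1 m.

370 m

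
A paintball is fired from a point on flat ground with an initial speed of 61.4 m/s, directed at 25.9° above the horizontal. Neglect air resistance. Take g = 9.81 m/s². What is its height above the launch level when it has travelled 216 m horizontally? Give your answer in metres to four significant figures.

29.87 m

vₓ = 61.40 cos 25.9° = 55.23 m/s; v_y0 = 61.40 sin 25.9° = 26.82 m/s.
At x = 216 m, t = x/vₓ = 216/55.23 = 3.911 s.
Height: y = v_y0 t − ½ g t² = 26.82 × 3.911 − 4.905 × 3.911² = 104.9 − 75.02 = 29.87 m.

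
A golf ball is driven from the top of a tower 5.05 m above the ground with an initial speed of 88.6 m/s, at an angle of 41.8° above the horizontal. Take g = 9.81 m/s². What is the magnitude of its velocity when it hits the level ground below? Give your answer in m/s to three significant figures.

89.2 m/s

vₓ = 88.60 cos 41.8° = 66.05 m/s; v_y0 = 88.60 sin 41.8° = 59.05 m/s.
Vertical motion (up positive, ground at y = 0): 4.905 t² − (59.05) t − 5.05 = 0, so t = (59.05 + √(59.05² + 2·9.81·5.05)) / 9.81 = (59.05 + 59.89) / 9.81 = 12.12 s.
Vertical velocity at impact: v_y = v_y0 − g t = 59.05 − 9.81 × 12.12 = −59.89 m/s.
Speed: |v| = √(vₓ² + v_y²) = √(66.05² + 59.89²) = 89.16 m/s.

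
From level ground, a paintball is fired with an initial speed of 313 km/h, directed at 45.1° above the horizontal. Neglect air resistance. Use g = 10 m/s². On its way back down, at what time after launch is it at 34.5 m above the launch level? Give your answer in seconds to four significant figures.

Convert: 313 km/h = 313/3.6 = 86.94 m/s.
vₓ = 86.94 cos 45.1° = 61.37 m/s; v_y0 = 86.94 sin 45.1° = 61.59 m/s.
Set y = v_y0 t − ½ g t² = 34.5: 5.000 t² − 61.59 t + 34.5 = 0.
Quadratic formula: t = (61.59 ± √3102.9) / 10.0 = (61.59 ± 55.70) / 10.0 → t = 0.5883 s or 11.73 s.
The descending-branch root is 11.73 s.

11.73 s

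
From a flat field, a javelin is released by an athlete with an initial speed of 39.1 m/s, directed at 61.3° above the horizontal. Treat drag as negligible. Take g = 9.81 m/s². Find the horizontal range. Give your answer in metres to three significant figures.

131 m

Horizontal component vₓ = 39.10 cos 61.3° = 18.78 m/s; vertical v_y0 = 39.10 sin 61.3° = 34.30 m/s.
Flight time T = 2 v_y0 / g = 6.992 s.
Horizontal distance R = vₓ T = 18.78 × 6.992 = 131.3 m.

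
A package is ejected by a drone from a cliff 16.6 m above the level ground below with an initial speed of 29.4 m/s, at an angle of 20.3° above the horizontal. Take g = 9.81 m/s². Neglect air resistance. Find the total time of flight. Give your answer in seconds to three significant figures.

Resolve: vₓ = 29.40 cos 20.3° = 27.57 m/s and v_y0 = 29.40 sin 20.3° = 10.20 m/s.
Vertical motion (up positive, ground at y = 0): 4.905 t² − (10.20) t − 16.6 = 0, so t = (10.20 + √(10.20² + 2·9.81·16.6)) / 9.81 = (10.20 + 20.73) / 9.81 = 3.153 s.

3.15 s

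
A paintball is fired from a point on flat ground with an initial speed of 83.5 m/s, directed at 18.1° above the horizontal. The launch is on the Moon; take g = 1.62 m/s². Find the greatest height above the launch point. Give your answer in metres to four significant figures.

Horizontal component vₓ = 83.50 cos 18.1° = 79.37 m/s; vertical v_y0 = 83.50 sin 18.1° = 25.94 m/s.
Maximum height: H = v_y0² / (2g) = 25.94² / (2 × 1.62) = 207.7 m.

207.7 m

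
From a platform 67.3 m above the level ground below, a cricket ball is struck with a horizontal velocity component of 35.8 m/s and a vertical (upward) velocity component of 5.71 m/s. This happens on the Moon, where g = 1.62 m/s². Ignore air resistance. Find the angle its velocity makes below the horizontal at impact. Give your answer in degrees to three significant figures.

23.9°

With up positive and y = 0 at the ground: y(t) = 67.3 + (5.710) t − 0.8100 t². Setting y = 0 and taking the positive root: t = [5.710 + √(5.710² + 2·1.62·67.3)] / 1.62 = (5.710 + 15.83) / 1.62 = 13.30 s.
At impact: v_y = v_y0 − g t = −15.83 m/s; vₓ = 35.80 m/s.
Angle below horizontal: arctan(|v_y|/vₓ) = arctan(15.83/35.80) = 23.86°.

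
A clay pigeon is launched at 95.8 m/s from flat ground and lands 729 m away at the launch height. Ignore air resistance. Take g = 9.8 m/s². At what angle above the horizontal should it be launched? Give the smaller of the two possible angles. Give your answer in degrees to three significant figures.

25.6°

R = v₀² sin 2θ / g gives sin 2θ = gR/v₀² = 9.80·729/95.8² = 0.7784.
2θ = 51.12° or 180° − 51.12° = 128.9°, so θ = 25.56° or 64.44°.
The smaller angle is 25.56°.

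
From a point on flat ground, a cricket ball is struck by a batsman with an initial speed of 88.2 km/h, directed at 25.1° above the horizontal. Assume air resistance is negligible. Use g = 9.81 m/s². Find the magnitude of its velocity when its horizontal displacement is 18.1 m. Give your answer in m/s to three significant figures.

Convert: 88.2 km/h = 88.2/3.6 = 24.50 m/s.
Components: vₓ = 24.50 cos 25.1° = 22.19 m/s, v_y0 = 24.50 sin 25.1° = 10.39 m/s.
x = vₓ t ⇒ t = 18.1/22.19 = 0.8158 s.
Vertical velocity there: v_y = v_y0 − g t = 10.39 − 9.81 × 0.8158 = 2.390 m/s.
Speed: √(vₓ² + v_y²) = √(22.19² + 2.390²) = 22.31 m/s.

22.3 m/s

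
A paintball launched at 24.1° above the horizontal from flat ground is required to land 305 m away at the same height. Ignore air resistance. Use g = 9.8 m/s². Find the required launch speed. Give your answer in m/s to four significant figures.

On level ground R = v₀² sin 2θ / g ⇒ v₀ = √(gR / sin 2θ).
v₀ = √(9.80 × 305 / sin 48.20°) = √(2989 / 0.7455) = √4009.5 = 63.32 m/s.

63.32 m/s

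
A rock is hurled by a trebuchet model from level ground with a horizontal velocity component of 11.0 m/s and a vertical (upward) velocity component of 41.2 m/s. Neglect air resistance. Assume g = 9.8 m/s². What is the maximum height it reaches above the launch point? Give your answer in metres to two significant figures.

Peak height H = v_y0² / (2g) = 1697.4 / 19.60 = 86.60 m.

87 m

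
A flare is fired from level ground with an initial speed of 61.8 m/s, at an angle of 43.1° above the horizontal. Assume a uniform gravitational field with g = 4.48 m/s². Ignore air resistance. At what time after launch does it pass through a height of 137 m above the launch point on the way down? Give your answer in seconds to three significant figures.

14.7 s

vₓ = 61.80 cos 43.1° = 45.12 m/s; v_y0 = 61.80 sin 43.1° = 42.23 m/s.
Require v_y0 t − ½ g t² = 137, i.e. 2.240 t² − 42.23 t + 137 = 0.
t = [42.23 ± √(42.23² − 2·4.48·137)] / 4.48 = (42.23 ± 23.57) / 4.48, so t = 4.164 s or t = 14.69 s.
The descending-branch root is 14.69 s.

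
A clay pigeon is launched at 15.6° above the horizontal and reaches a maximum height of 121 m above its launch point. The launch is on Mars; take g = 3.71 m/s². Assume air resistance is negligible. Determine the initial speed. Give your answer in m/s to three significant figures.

111 m/s

At the peak v_y = 0, so v_y0 = √(2gH) = √(2 × 3.71 × 121) = 29.96 m/s.
v_y0 = v₀ sin θ ⇒ v₀ = 29.96 / sin 15.6° = 111.4 m/s.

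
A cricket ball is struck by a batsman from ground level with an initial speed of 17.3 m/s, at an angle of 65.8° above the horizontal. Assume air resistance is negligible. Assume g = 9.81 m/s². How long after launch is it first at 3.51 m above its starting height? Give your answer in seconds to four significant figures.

Horizontal component vₓ = 17.30 cos 65.8° = 7.092 m/s; vertical v_y0 = 17.30 sin 65.8° = 15.78 m/s.
Require v_y0 t − ½ g t² = 3.51, i.e. 4.905 t² − 15.78 t + 3.51 = 0.
t = [15.78 ± √(15.78² − 2·9.81·3.51)] / 9.81 = (15.78 ± 13.42) / 9.81, so t = 0.2404 s or t = 2.977 s.
The first (ascending) time is 0.2404 s.

0.2404 s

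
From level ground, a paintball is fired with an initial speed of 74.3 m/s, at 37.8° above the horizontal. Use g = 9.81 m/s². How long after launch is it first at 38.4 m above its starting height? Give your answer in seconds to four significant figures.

Resolve: vₓ = 74.30 cos 37.8° = 58.71 m/s and v_y0 = 74.30 sin 37.8° = 45.54 m/s.
Set y = v_y0 t − ½ g t² = 38.4: 4.905 t² − 45.54 t + 38.4 = 0.
Quadratic formula: t = (45.54 ± √1320.4) / 9.81 = (45.54 ± 36.34) / 9.81 → t = 0.9380 s or 8.346 s.
The first (ascending) time is 0.9380 s.

0.9380 s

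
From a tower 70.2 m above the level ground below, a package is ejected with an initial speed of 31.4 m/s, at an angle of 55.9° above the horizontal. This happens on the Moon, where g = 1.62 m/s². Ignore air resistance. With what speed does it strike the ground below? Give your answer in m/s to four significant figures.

34.83 m/s

Horizontal component vₓ = 31.40 cos 55.9° = 17.60 m/s; vertical v_y0 = 31.40 sin 55.9° = 26.00 m/s.
Vertical motion (up positive, ground at y = 0): 0.8100 t² − (26.00) t − 70.2 = 0, so t = (26.00 + √(26.00² + 2·1.62·70.2)) / 1.62 = (26.00 + 30.06) / 1.62 = 34.60 s.
Vertical velocity at impact: v_y = v_y0 − g t = 26.00 − 1.62 × 34.60 = −30.06 m/s.
Speed: |v| = √(vₓ² + v_y²) = √(17.60² + 30.06²) = 34.83 m/s.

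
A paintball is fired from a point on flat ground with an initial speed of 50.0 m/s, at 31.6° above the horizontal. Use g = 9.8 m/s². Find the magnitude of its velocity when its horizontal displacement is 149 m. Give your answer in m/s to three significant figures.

43.3 m/s

vₓ = 50.00 cos 31.6° = 42.59 m/s; v_y0 = 50.00 sin 31.6° = 26.20 m/s.
At x = 149 m, t = x/vₓ = 149/42.59 = 3.499 s.
Vertical velocity there: v_y = v_y0 − g t = 26.20 − 9.80 × 3.499 = −8.089 m/s.
Speed: √(vₓ² + v_y²) = √(42.59² + 8.089²) = 43.35 m/s.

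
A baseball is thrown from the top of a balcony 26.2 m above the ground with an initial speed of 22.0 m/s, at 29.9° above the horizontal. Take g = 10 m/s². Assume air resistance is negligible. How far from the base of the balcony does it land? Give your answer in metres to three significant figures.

69.3 m

Resolve: vₓ = 22.00 cos 29.9° = 19.07 m/s and v_y0 = 22.00 sin 29.9° = 10.97 m/s.
With up positive and y = 0 at the ground: y(t) = 26.2 + (10.97) t − 5.000 t². Setting y = 0 and taking the positive root: t = [10.97 + √(10.97² + 2·10.0·26.2)] / 10.0 = (10.97 + 25.38) / 10.0 = 3.635 s.
Horizontal distance: R = vₓ t = 19.07 × 3.635 = 69.32 m.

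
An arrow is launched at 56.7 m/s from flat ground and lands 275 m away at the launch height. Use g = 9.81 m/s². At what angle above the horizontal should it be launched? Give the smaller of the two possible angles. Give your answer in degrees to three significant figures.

Level-ground range R = v₀² sin(2θ)/g ⇒ sin(2θ) = gR/v₀² = 9.81 × 275 / 56.7² = 0.8391.
2θ = 57.05° or 180° − 57.05° = 123.0°, so θ = 28.52° or 61.48°.
The smaller angle is 28.52°.

28.5°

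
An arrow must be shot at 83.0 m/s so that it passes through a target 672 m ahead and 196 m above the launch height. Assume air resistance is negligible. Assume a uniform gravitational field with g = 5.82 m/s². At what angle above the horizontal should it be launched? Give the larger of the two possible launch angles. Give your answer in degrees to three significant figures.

Trajectory: y = x tanθ − g x² (1 + tan²θ)/(2v₀²). With x = 672, y = 196, v₀ = 83.0, g = 5.82:
190.8 tan²θ − 672 tanθ + (386.8) = 0.
tanθ = [672 ± √(672² − 4 × 190.8 × (386.8))] / (2 × 190.8) = (672 ± 395.6) / 381.5, giving tanθ = 0.7245 or 2.798.
θ = 35.93° or 70.34°; the larger is 70.34°.

70.3°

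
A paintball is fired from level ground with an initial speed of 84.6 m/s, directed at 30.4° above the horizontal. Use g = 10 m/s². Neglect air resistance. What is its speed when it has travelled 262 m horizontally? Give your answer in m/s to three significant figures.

73.3 m/s

Horizontal component vₓ = 84.60 cos 30.4° = 72.97 m/s; vertical v_y0 = 84.60 sin 30.4° = 42.81 m/s.
At x = 262 m, t = x/vₓ = 262/72.97 = 3.591 s.
Vertical velocity there: v_y = v_y0 − g t = 42.81 − 10.0 × 3.591 = 6.905 m/s.
Speed: √(vₓ² + v_y²) = √(72.97² + 6.905²) = 73.29 m/s.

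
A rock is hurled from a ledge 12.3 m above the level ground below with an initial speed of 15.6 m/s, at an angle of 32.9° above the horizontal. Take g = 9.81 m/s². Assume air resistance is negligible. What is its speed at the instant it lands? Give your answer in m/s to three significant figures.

Horizontal component vₓ = 15.60 cos 32.9° = 13.10 m/s; vertical v_y0 = 15.60 sin 32.9° = 8.474 m/s.
With up positive and y = 0 at the ground: y(t) = 12.3 + (8.474) t − 4.905 t². Setting y = 0 and taking the positive root: t = [8.474 + √(8.474² + 2·9.81·12.3)] / 9.81 = (8.474 + 17.70) / 9.81 = 2.668 s.
Vertical velocity at impact: v_y = v_y0 − g t = 8.474 − 9.81 × 2.668 = −17.70 m/s.
Speed: |v| = √(vₓ² + v_y²) = √(13.10² + 17.70²) = 22.02 m/s.

22.0 m/s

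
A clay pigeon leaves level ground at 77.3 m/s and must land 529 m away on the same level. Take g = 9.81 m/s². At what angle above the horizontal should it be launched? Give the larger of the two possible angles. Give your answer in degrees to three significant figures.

59.9°

Level-ground range R = v₀² sin(2θ)/g ⇒ sin(2θ) = gR/v₀² = 9.81 × 529 / 77.3² = 0.8685.
2θ = 60.28° or 180° − 60.28° = 119.7°, so θ = 30.14° or 59.86°.
The larger angle is 59.86°.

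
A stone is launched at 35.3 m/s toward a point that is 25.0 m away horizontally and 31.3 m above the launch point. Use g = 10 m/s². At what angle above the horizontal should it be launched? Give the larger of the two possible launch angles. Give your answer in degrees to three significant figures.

Trajectory: y = x tanθ − g x² (1 + tan²θ)/(2v₀²). With x = 25.0, y = 31.3, v₀ = 35.3, g = 10.0:
2.508 tan²θ − 25.0 tanθ + (33.81) = 0.
tanθ = [25.0 ± √(25.0² − 4 × 2.508 × (33.81))] / (2 × 2.508) = (25.0 ± 16.91) / 5.016, giving tanθ = 1.613 or 8.355.
θ = 58.21° or 83.18°; the larger is 83.18°.

83.2°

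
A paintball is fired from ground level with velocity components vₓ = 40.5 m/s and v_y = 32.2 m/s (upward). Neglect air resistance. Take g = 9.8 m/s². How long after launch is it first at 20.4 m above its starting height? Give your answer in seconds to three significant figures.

0.710 s

Require v_y0 t − ½ g t² = 20.4, i.e. 4.900 t² − 32.20 t + 20.4 = 0.
Quadratic formula: t = (32.20 ± √637.00) / 9.80 = (32.20 ± 25.24) / 9.80 → t = 0.7103 s or 5.861 s.
The first (ascending) time is 0.7103 s.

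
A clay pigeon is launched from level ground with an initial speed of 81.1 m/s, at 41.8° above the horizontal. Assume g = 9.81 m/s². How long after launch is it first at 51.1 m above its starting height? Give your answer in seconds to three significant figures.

1.04 s

vₓ = 81.10 cos 41.8° = 60.46 m/s; v_y0 = 81.10 sin 41.8° = 54.06 m/s.
Height y(t) = 54.06 t − 4.905 t² = 51.1 gives 4.905 t² − 54.06 t + 51.1 = 0.
t = [54.06 ± √(54.06² − 2·9.81·51.1)] / 9.81 = (54.06 ± 43.81) / 9.81, so t = 1.044 s or t = 9.976 s.
The first (ascending) time is 1.044 s.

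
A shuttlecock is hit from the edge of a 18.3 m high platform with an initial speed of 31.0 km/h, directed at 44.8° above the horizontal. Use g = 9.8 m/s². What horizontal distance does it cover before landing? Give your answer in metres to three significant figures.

Convert: 31.0 km/h = 31.0/3.6 = 8.611 m/s.
Horizontal component vₓ = 8.611 cos 44.8° = 6.110 m/s; vertical v_y0 = 8.611 sin 44.8° = 6.068 m/s.
The projectile lands when y = 18.3 + (6.068) t − ½·9.80·t² = 0. Positive root: t = (6.068 + √(6.068² + 2·9.80·18.3)) / 9.80 = (6.068 + 19.89) / 9.80 = 2.648 s.
Horizontal distance: R = vₓ t = 6.110 × 2.648 = 16.18 m.

16.2 m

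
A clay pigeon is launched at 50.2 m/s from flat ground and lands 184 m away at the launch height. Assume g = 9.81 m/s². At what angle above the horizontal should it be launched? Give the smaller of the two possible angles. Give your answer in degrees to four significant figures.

From R = (v₀²/g) sin 2θ: sin 2θ = 9.81 × 184 / 2520.0 = 0.7163.
2θ = 45.75° or 180° − 45.75° = 134.3°, so θ = 22.87° or 67.13°.
The smaller angle is 22.87°.

22.87°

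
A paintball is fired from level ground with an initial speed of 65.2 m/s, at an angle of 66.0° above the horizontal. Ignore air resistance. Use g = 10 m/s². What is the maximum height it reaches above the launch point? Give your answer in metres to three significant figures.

Resolve: vₓ = 65.20 cos 66.0° = 26.52 m/s and v_y0 = 65.20 sin 66.0° = 59.56 m/s.
Maximum height: H = v_y0² / (2g) = 59.56² / (2 × 10.0) = 177.4 m.

177 m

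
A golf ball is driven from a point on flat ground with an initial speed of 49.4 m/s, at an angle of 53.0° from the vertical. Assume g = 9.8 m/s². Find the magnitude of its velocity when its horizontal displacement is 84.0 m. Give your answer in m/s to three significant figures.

Horizontal component vₓ = 49.40 sin 53.0° = 39.45 m/s; vertical v_y0 = 49.40 cos 53.0° = 29.73 m/s.
Time to reach x = 84.0 m: t = x/vₓ = 84.0/39.45 = 2.129 s.
Vertical velocity there: v_y = v_y0 − g t = 29.73 − 9.80 × 2.129 = 8.864 m/s.
Speed: √(vₓ² + v_y²) = √(39.45² + 8.864²) = 40.44 m/s.

40.4 m/s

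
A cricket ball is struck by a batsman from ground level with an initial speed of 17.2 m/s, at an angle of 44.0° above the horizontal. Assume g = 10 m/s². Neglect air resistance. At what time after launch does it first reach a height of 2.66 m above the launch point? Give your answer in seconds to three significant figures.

0.248 s

Components: vₓ = 17.20 cos 44.0° = 12.37 m/s, v_y0 = 17.20 sin 44.0° = 11.95 m/s.
Require v_y0 t − ½ g t² = 2.66, i.e. 5.000 t² − 11.95 t + 2.66 = 0.
t = [11.95 ± √(11.95² − 2·10.0·2.66)] / 10.0 = (11.95 ± 9.463) / 10.0, so t = 0.2485 s or t = 2.141 s.
The first (ascending) time is 0.2485 s.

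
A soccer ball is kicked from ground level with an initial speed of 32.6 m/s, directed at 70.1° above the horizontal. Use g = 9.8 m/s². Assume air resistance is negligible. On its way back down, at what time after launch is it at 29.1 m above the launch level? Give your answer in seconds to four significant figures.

5.089 s

Horizontal component vₓ = 32.60 cos 70.1° = 11.10 m/s; vertical v_y0 = 32.60 sin 70.1° = 30.65 m/s.
Require v_y0 t − ½ g t² = 29.1, i.e. 4.900 t² − 30.65 t + 29.1 = 0.
Quadratic formula: t = (30.65 ± √369.27) / 9.80 = (30.65 ± 19.22) / 9.80 → t = 1.167 s or 5.089 s.
The descending-branch root is 5.089 s.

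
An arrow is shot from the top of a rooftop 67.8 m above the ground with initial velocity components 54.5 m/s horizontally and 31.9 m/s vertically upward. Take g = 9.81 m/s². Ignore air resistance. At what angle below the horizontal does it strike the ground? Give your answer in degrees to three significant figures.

With up positive and y = 0 at the ground: y(t) = 67.8 + (31.90) t − 4.905 t². Setting y = 0 and taking the positive root: t = [31.90 + √(31.90² + 2·9.81·67.8)] / 9.81 = (31.90 + 48.45) / 9.81 = 8.191 s.
At impact: v_y = v_y0 − g t = −48.45 m/s; vₓ = 54.50 m/s.
Angle below horizontal: arctan(|v_y|/vₓ) = arctan(48.45/54.50) = 41.64°.

41.6°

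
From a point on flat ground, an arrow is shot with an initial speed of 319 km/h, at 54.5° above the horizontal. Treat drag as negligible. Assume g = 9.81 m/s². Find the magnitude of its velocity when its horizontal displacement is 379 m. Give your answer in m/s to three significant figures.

Convert: 319 km/h = 319/3.6 = 88.61 m/s.
Horizontal component vₓ = 88.61 cos 54.5° = 51.46 m/s; vertical v_y0 = 88.61 sin 54.5° = 72.14 m/s.
At x = 379 m, t = x/vₓ = 379/51.46 = 7.365 s.
Vertical velocity there: v_y = v_y0 − g t = 72.14 − 9.81 × 7.365 = −0.1150 m/s.
Speed: √(vₓ² + v_y²) = √(51.46² + 0.1150²) = 51.46 m/s.

51.5 m/s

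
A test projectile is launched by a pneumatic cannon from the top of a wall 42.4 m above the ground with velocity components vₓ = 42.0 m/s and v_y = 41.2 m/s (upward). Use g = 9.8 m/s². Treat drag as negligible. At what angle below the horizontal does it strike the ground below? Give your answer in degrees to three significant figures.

50.1°

Vertical motion (up positive, ground at y = 0): 4.900 t² − (41.20) t − 42.4 = 0, so t = (41.20 + √(41.20² + 2·9.80·42.4)) / 9.80 = (41.20 + 50.28) / 9.80 = 9.335 s.
At impact: v_y = v_y0 − g t = −50.28 m/s; vₓ = 42.00 m/s.
Angle below horizontal: arctan(|v_y|/vₓ) = arctan(50.28/42.00) = 50.13°.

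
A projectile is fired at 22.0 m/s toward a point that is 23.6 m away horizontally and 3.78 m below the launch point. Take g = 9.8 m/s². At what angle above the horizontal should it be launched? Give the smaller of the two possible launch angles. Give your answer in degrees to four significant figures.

Trajectory: y = x tanθ − g x² (1 + tan²θ)/(2v₀²). With x = 23.6, y = −3.78, v₀ = 22.0, g = 9.80:
5.639 tan²θ − 23.6 tanθ + (1.859) = 0.
tanθ = [23.6 ± √(23.6² − 4 × 5.639 × (1.859))] / (2 × 5.639) = (23.6 ± 22.69) / 11.28, giving tanθ = 0.08030 or 4.105.
θ = 4.591° or 76.31°; the smaller is 4.591°.

4.591°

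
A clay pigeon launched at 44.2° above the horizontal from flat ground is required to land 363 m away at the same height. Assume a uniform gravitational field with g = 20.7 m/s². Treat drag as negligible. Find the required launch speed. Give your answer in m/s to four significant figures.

From R = (v₀² / g) sin 2θ: v₀ = √(gR / sin 2θ).
v₀ = √(20.7 × 363 / sin 88.40°) = √(7514 / 0.9996) = √7517.0 = 86.70 m/s.

86.70 m/s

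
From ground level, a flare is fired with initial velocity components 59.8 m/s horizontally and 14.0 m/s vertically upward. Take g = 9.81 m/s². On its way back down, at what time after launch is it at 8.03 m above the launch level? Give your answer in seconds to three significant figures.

Height y(t) = 14.00 t − 4.905 t² = 8.03 gives 4.905 t² − 14.00 t + 8.03 = 0.
t = [14.00 ± √(14.00² − 2·9.81·8.03)] / 9.81 = (14.00 ± 6.201) / 9.81, so t = 0.7950 s or t = 2.059 s.
The descending-branch root is 2.059 s.

2.06 s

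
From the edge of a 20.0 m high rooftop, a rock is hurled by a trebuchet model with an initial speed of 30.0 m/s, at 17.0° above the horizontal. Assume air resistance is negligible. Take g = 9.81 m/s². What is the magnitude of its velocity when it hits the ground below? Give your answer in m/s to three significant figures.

Horizontal component vₓ = 30.00 cos 17.0° = 28.69 m/s; vertical v_y0 = 30.00 sin 17.0° = 8.771 m/s.
Vertical motion (up positive, ground at y = 0): 4.905 t² − (8.771) t − 20.0 = 0, so t = (8.771 + √(8.771² + 2·9.81·20.0)) / 9.81 = (8.771 + 21.66) / 9.81 = 3.102 s.
Vertical velocity at impact: v_y = v_y0 − g t = 8.771 − 9.81 × 3.102 = −21.66 m/s.
Speed: |v| = √(vₓ² + v_y²) = √(28.69² + 21.66²) = 35.95 m/s.

35.9 m/s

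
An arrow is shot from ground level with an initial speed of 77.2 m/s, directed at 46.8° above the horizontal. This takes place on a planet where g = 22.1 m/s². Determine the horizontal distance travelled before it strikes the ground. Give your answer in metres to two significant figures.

270 m

Horizontal component vₓ = 77.20 cos 46.8° = 52.85 m/s; vertical v_y0 = 77.20 sin 46.8° = 56.28 m/s.
Flight time T = 2 v_y0 / g = 5.093 s.
Horizontal distance R = vₓ T = 52.85 × 5.093 = 269.1 m.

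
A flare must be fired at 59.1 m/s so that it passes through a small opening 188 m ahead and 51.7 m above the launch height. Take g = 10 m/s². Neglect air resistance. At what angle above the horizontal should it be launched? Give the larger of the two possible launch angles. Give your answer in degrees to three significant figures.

71.9°

Trajectory: y = x tanθ − g x² (1 + tan²θ)/(2v₀²). With x = 188, y = 51.7, v₀ = 59.1, g = 10.0:
50.60 tan²θ − 188 tanθ + (102.3) = 0.
tanθ = [188 ± √(188² − 4 × 50.60 × (102.3))] / (2 × 50.60) = (188 ± 121.0) / 101.2, giving tanθ = 0.6621 or 3.054.
θ = 33.51° or 71.87°; the larger is 71.87°.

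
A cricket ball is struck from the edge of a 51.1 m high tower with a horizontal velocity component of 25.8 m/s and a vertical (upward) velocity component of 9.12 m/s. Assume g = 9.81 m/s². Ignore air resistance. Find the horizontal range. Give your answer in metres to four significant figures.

110.6 m

With up positive and y = 0 at the ground: y(t) = 51.1 + (9.120) t − 4.905 t². Setting y = 0 and taking the positive root: t = [9.120 + √(9.120² + 2·9.81·51.1)] / 9.81 = (9.120 + 32.95) / 9.81 = 4.289 s.
Horizontal distance: R = vₓ t = 25.80 × 4.289 = 110.6 m.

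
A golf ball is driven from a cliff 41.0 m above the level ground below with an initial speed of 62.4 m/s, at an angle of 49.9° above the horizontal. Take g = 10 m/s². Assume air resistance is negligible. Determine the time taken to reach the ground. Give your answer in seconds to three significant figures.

Components: vₓ = 62.40 cos 49.9° = 40.19 m/s, v_y0 = 62.40 sin 49.9° = 47.73 m/s.
Vertical motion (up positive, ground at y = 0): 5.000 t² − (47.73) t − 41.0 = 0, so t = (47.73 + √(47.73² + 2·10.0·41.0)) / 10.0 = (47.73 + 55.66) / 10.0 = 10.34 s.

10.3 s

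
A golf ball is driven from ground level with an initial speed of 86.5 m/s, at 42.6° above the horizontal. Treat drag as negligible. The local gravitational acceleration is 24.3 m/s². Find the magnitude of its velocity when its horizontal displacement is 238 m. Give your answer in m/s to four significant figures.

vₓ = 86.50 cos 42.6° = 63.67 m/s; v_y0 = 86.50 sin 42.6° = 58.55 m/s.
At x = 238 m, t = x/vₓ = 238/63.67 = 3.738 s.
Vertical velocity there: v_y = v_y0 − g t = 58.55 − 24.3 × 3.738 = −32.28 m/s.
Speed: √(vₓ² + v_y²) = √(63.67² + 32.28²) = 71.39 m/s.

71.39 m/s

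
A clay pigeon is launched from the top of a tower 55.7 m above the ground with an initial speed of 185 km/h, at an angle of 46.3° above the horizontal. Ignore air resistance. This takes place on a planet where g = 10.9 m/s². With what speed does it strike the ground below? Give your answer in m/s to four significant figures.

Convert: 185 km/h = 185/3.6 = 51.39 m/s.
Resolve: vₓ = 51.39 cos 46.3° = 35.50 m/s and v_y0 = 51.39 sin 46.3° = 37.15 m/s.
With up positive and y = 0 at the ground: y(t) = 55.7 + (37.15) t − 5.450 t². Setting y = 0 and taking the positive root: t = [37.15 + √(37.15² + 2·10.9·55.7)] / 10.9 = (37.15 + 50.94) / 10.9 = 8.082 s.
Vertical velocity at impact: v_y = v_y0 − g t = 37.15 − 10.9 × 8.082 = −50.94 m/s.
Speed: |v| = √(vₓ² + v_y²) = √(35.50² + 50.94²) = 62.09 m/s.

62.09 m/s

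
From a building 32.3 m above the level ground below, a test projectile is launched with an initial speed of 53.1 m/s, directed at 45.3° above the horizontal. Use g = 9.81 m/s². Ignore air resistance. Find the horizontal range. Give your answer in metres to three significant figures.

316 m

Horizontal component vₓ = 53.10 cos 45.3° = 37.35 m/s; vertical v_y0 = 53.10 sin 45.3° = 37.74 m/s.
With up positive and y = 0 at the ground: y(t) = 32.3 + (37.74) t − 4.905 t². Setting y = 0 and taking the positive root: t = [37.74 + √(37.74² + 2·9.81·32.3)] / 9.81 = (37.74 + 45.37) / 9.81 = 8.472 s.
Horizontal distance: R = vₓ t = 37.35 × 8.472 = 316.4 m.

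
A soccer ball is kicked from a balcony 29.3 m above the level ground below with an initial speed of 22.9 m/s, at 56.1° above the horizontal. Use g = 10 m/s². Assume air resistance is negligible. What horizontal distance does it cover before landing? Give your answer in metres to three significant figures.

63.6 m

Resolve: vₓ = 22.90 cos 56.1° = 12.77 m/s and v_y0 = 22.90 sin 56.1° = 19.01 m/s.
The projectile lands when y = 29.3 + (19.01) t − ½·10.0·t² = 0. Positive root: t = (19.01 + √(19.01² + 2·10.0·29.3)) / 10.0 = (19.01 + 30.78) / 10.0 = 4.979 s.
Horizontal distance: R = vₓ t = 12.77 × 4.979 = 63.59 m.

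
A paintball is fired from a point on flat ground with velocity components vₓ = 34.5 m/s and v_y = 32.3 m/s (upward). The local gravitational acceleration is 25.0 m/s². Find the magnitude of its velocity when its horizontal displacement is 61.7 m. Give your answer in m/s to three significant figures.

36.7 m/s

At x = 61.7 m, t = x/vₓ = 61.7/34.50 = 1.788 s.
Vertical velocity there: v_y = v_y0 − g t = 32.30 − 25.0 × 1.788 = −12.41 m/s.
Speed: √(vₓ² + v_y²) = √(34.50² + 12.41²) = 36.66 m/s.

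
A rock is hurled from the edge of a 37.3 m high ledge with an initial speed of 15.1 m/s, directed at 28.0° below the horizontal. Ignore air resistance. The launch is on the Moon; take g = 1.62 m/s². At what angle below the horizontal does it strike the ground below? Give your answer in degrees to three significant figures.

Components: vₓ = 15.10 cos 28.0° = 13.33 m/s, v_y0 = −7.089 m/s (downward).
With up positive and y = 0 at the ground: y(t) = 37.3 + (−7.089) t − 0.8100 t². Setting y = 0 and taking the positive root: t = [−7.089 + √(7.089² + 2·1.62·37.3)] / 1.62 = (−7.089 + 13.08) / 1.62 = 3.699 s.
At impact: v_y = v_y0 − g t = −13.08 m/s; vₓ = 13.33 m/s.
Angle below horizontal: arctan(|v_y|/vₓ) = arctan(13.08/13.33) = 44.45°.

44.5°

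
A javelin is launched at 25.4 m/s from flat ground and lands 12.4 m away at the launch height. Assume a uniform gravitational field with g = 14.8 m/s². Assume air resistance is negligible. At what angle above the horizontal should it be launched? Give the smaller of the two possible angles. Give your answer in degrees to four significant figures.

Level-ground range R = v₀² sin(2θ)/g ⇒ sin(2θ) = gR/v₀² = 14.8 × 12.4 / 25.4² = 0.2845.
2θ = 16.53° or 180° − 16.53° = 163.5°, so θ = 8.263° or 81.74°.
The smaller angle is 8.263°.

8.263°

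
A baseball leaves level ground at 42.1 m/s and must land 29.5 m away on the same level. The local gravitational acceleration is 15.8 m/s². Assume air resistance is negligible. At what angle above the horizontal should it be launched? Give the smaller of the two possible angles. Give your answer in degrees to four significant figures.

7.623°

From R = (v₀²/g) sin 2θ: sin 2θ = 15.8 × 29.5 / 1772.4 = 0.2630.
2θ = 15.25° or 180° − 15.25° = 164.8°, so θ = 7.623° or 82.38°.
The smaller angle is 7.623°.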